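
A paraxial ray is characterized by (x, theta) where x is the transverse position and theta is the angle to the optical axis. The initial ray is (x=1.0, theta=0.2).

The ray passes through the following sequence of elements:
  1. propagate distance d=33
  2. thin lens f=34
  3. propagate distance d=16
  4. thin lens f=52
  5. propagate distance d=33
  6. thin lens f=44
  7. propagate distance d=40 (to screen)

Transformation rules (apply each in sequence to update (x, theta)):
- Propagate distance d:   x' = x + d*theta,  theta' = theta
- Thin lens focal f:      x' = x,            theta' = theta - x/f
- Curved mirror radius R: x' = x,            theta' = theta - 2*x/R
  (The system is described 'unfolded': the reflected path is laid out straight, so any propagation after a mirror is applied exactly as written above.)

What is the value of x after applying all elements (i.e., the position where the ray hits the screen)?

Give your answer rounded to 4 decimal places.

Initial: x=1.0000 theta=0.2000
After 1 (propagate distance d=33): x=7.6000 theta=0.2000
After 2 (thin lens f=34): x=7.6000 theta=-2/85 (≈-0.0235)
After 3 (propagate distance d=16): x=614/85 (≈7.2235) theta=-2/85 (≈-0.0235)
After 4 (thin lens f=52): x=614/85 (≈7.2235) theta=-359/2210 (≈-0.1624)
After 5 (propagate distance d=33): x=4117/2210 (≈1.8629) theta=-359/2210 (≈-0.1624)
After 6 (thin lens f=44): x=4117/2210 (≈1.8629) theta=-19913/97240 (≈-0.2048)
After 7 (propagate distance d=40 (to screen)): x=-153843/24310 (≈-6.3284) theta=-19913/97240 (≈-0.2048)
Rounded to 4 decimal places: x = -6.3284

Answer: -6.3284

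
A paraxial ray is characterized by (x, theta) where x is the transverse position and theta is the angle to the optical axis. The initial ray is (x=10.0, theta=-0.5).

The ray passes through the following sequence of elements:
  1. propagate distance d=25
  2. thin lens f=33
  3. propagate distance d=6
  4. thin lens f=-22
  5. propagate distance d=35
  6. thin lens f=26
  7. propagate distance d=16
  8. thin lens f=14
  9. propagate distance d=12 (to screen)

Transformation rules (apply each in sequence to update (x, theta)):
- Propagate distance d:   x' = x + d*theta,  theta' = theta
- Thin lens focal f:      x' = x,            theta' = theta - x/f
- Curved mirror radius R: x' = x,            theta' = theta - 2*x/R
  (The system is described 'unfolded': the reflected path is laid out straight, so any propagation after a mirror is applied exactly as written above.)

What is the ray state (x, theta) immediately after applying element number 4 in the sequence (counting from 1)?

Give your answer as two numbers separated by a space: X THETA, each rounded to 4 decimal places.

Answer: -5.0455 -0.6536

Derivation:
Initial: x=10.0000 theta=-0.5000
After 1 (propagate distance d=25): x=-2.5000 theta=-0.5000
After 2 (thin lens f=33): x=-2.5000 theta=-14/33 (≈-0.4242)
After 3 (propagate distance d=6): x=-111/22 (≈-5.0455) theta=-14/33 (≈-0.4242)
After 4 (thin lens f=-22): x=-111/22 (≈-5.0455) theta=-949/1452 (≈-0.6536)
Rounded to 4 decimal places: x = -5.0455, theta = -0.6536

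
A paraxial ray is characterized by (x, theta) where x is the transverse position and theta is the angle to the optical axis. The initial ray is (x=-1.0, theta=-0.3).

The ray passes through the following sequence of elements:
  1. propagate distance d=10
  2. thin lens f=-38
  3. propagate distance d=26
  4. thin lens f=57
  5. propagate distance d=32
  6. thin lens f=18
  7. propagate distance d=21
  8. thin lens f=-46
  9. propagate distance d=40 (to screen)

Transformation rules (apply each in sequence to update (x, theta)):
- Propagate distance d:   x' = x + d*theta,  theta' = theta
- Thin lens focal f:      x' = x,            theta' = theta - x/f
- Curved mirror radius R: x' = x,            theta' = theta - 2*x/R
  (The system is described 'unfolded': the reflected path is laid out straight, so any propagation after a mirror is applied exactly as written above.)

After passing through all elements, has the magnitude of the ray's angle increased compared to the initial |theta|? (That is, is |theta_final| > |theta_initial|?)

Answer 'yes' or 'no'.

Answer: yes

Derivation:
Initial: x=-1.0000 theta=-0.3000
After 1 (propagate distance d=10): x=-4.0000 theta=-0.3000
After 2 (thin lens f=-38): x=-4.0000 theta=-77/190 (≈-0.4053)
After 3 (propagate distance d=26): x=-1381/95 (≈-14.5368) theta=-77/190 (≈-0.4053)
After 4 (thin lens f=57): x=-1381/95 (≈-14.5368) theta=-1627/10830 (≈-0.1502)
After 5 (propagate distance d=32): x=-104749/5415 (≈-19.3442) theta=-1627/10830 (≈-0.1502)
After 6 (thin lens f=18): x=-104749/5415 (≈-19.3442) theta=45053/48735 (≈0.9244)
After 7 (propagate distance d=21): x=1124/16245 (≈0.0692) theta=45053/48735 (≈0.9244)
After 8 (thin lens f=-46): x=1124/16245 (≈0.0692) theta=207581/224181 (≈0.9260)
After 9 (propagate distance d=40 (to screen)): x=41593756/1120905 (≈37.1073) theta=207581/224181 (≈0.9260)
|theta_initial|=0.3000 |theta_final|=207581/224181 (≈0.9260) -> increased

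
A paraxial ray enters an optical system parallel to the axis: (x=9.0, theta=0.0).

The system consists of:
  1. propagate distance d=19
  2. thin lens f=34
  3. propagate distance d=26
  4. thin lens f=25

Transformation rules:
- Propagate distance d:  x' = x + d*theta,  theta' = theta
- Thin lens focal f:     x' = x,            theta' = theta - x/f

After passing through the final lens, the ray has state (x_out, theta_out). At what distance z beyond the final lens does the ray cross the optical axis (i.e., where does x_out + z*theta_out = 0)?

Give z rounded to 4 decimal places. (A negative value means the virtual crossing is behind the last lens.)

Answer: 6.0606

Derivation:
Initial: x=9.0000 theta=0.0000
After 1 (propagate distance d=19): x=9.0000 theta=0.0000
After 2 (thin lens f=34): x=9.0000 theta=-9/34 (≈-0.2647)
After 3 (propagate distance d=26): x=36/17 (≈2.1176) theta=-9/34 (≈-0.2647)
After 4 (thin lens f=25): x=36/17 (≈2.1176) theta=-297/850 (≈-0.3494)
z_focus = -x_out/theta_out = -(36/17)/(-297/850) = 200/33 ≈ 6.0606
Rounded to 4 decimal places: z = 6.0606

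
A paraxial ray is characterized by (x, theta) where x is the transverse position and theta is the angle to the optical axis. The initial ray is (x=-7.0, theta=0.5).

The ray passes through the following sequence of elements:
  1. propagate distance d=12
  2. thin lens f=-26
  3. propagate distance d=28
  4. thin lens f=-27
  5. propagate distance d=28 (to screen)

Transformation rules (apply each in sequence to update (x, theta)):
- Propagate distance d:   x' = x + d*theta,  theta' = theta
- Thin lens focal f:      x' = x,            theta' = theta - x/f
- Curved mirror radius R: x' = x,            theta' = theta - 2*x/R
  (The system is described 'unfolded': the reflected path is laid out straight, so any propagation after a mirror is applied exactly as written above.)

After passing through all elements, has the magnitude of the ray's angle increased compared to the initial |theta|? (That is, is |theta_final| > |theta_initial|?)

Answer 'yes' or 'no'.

Initial: x=-7.0000 theta=0.5000
After 1 (propagate distance d=12): x=-1.0000 theta=0.5000
After 2 (thin lens f=-26): x=-1.0000 theta=6/13 (≈0.4615)
After 3 (propagate distance d=28): x=155/13 (≈11.9231) theta=6/13 (≈0.4615)
After 4 (thin lens f=-27): x=155/13 (≈11.9231) theta=317/351 (≈0.9031)
After 5 (propagate distance d=28 (to screen)): x=13061/351 (≈37.2108) theta=317/351 (≈0.9031)
|theta_initial|=0.5000 |theta_final|=317/351 (≈0.9031) -> increased

Answer: yes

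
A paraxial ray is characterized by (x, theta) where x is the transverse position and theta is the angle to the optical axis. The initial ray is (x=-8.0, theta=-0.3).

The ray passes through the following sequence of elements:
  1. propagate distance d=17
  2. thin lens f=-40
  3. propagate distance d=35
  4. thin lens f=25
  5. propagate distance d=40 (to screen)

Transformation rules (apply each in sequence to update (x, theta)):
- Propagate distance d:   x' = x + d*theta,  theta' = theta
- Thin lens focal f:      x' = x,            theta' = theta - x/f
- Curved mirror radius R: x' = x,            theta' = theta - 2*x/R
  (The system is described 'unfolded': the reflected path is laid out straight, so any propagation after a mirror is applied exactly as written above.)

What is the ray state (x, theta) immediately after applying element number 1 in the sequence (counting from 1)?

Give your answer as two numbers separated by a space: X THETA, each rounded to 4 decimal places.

Initial: x=-8.0000 theta=-0.3000
After 1 (propagate distance d=17): x=-13.1000 theta=-0.3000
Rounded to 4 decimal places: x = -13.1000, theta = -0.3000

Answer: -13.1000 -0.3000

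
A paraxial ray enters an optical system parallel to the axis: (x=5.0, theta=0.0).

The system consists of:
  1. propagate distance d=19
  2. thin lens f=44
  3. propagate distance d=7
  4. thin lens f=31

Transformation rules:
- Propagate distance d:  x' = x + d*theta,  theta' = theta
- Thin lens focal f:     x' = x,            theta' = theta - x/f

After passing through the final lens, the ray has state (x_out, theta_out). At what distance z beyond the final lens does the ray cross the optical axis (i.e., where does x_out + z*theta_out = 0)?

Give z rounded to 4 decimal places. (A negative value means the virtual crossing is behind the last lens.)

Answer: 16.8676

Derivation:
Initial: x=5.0000 theta=0.0000
After 1 (propagate distance d=19): x=5.0000 theta=0.0000
After 2 (thin lens f=44): x=5.0000 theta=-5/44 (≈-0.1136)
After 3 (propagate distance d=7): x=185/44 (≈4.2045) theta=-5/44 (≈-0.1136)
After 4 (thin lens f=31): x=185/44 (≈4.2045) theta=-85/341 (≈-0.2493)
z_focus = -x_out/theta_out = -(185/44)/(-85/341) = 1147/68 ≈ 16.8676
Rounded to 4 decimal places: z = 16.8676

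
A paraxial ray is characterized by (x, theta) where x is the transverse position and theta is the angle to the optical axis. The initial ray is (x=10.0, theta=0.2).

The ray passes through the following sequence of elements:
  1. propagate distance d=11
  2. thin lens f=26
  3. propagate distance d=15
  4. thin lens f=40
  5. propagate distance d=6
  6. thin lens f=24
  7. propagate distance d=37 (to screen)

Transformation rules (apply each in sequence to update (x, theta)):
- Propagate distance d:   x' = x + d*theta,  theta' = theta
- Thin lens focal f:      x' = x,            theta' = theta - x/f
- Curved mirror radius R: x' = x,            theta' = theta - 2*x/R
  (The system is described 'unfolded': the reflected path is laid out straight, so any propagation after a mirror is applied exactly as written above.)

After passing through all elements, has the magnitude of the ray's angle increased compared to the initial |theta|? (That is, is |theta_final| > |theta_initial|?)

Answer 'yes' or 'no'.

Initial: x=10.0000 theta=0.2000
After 1 (propagate distance d=11): x=12.2000 theta=0.2000
After 2 (thin lens f=26): x=12.2000 theta=-7/26 (≈-0.2692)
After 3 (propagate distance d=15): x=1061/130 (≈8.1615) theta=-7/26 (≈-0.2692)
After 4 (thin lens f=40): x=1061/130 (≈8.1615) theta=-2461/5200 (≈-0.4733)
After 5 (propagate distance d=6): x=13837/2600 (≈5.3219) theta=-2461/5200 (≈-0.4733)
After 6 (thin lens f=24): x=13837/2600 (≈5.3219) theta=-43369/62400 (≈-0.6950)
After 7 (propagate distance d=37 (to screen)): x=-254513/12480 (≈-20.3937) theta=-43369/62400 (≈-0.6950)
|theta_initial|=0.2000 |theta_final|=43369/62400 (≈0.6950) -> increased

Answer: yes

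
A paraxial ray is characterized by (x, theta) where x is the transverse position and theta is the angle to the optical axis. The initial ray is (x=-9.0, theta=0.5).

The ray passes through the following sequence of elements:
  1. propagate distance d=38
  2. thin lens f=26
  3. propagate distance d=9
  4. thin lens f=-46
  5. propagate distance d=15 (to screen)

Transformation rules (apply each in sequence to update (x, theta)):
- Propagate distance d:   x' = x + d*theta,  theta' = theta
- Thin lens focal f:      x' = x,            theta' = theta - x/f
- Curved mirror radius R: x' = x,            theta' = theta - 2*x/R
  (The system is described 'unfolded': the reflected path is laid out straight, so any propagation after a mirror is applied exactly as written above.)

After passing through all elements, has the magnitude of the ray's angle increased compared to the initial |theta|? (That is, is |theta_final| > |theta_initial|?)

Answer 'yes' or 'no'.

Answer: no

Derivation:
Initial: x=-9.0000 theta=0.5000
After 1 (propagate distance d=38): x=10.0000 theta=0.5000
After 2 (thin lens f=26): x=10.0000 theta=3/26 (≈0.1154)
After 3 (propagate distance d=9): x=287/26 (≈11.0385) theta=3/26 (≈0.1154)
After 4 (thin lens f=-46): x=287/26 (≈11.0385) theta=425/1196 (≈0.3554)
After 5 (propagate distance d=15 (to screen)): x=19577/1196 (≈16.3687) theta=425/1196 (≈0.3554)
|theta_initial|=0.5000 |theta_final|=425/1196 (≈0.3554) -> not increased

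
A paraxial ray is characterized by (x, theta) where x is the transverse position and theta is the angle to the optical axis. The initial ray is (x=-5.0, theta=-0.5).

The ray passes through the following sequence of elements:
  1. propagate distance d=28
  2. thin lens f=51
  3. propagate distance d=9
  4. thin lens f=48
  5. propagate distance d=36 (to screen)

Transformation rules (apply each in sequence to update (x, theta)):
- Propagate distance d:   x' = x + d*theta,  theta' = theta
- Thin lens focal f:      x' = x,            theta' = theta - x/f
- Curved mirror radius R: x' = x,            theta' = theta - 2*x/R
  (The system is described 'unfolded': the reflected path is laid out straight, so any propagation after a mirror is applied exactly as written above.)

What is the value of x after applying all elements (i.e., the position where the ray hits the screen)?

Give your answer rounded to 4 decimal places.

Initial: x=-5.0000 theta=-0.5000
After 1 (propagate distance d=28): x=-19.0000 theta=-0.5000
After 2 (thin lens f=51): x=-19.0000 theta=-13/102 (≈-0.1275)
After 3 (propagate distance d=9): x=-685/34 (≈-20.1471) theta=-13/102 (≈-0.1275)
After 4 (thin lens f=48): x=-685/34 (≈-20.1471) theta=159/544 (≈0.2923)
After 5 (propagate distance d=36 (to screen)): x=-9.6250 theta=159/544 (≈0.2923)
Rounded to 4 decimal places: x = -9.6250

Answer: -9.6250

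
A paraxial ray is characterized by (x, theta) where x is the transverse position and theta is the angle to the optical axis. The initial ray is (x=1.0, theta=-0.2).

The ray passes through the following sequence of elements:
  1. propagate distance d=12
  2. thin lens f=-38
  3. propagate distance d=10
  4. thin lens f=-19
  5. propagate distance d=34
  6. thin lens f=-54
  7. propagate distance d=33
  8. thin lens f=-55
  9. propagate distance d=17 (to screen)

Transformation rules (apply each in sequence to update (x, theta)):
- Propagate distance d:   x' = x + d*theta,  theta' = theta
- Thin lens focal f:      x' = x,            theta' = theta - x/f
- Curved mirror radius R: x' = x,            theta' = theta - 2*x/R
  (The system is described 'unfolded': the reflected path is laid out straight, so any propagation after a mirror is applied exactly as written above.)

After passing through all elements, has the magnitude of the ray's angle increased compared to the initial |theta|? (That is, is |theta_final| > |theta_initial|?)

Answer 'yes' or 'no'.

Initial: x=1.0000 theta=-0.2000
After 1 (propagate distance d=12): x=-1.4000 theta=-0.2000
After 2 (thin lens f=-38): x=-1.4000 theta=-9/38 (≈-0.2368)
After 3 (propagate distance d=10): x=-358/95 (≈-3.7684) theta=-9/38 (≈-0.2368)
After 4 (thin lens f=-19): x=-358/95 (≈-3.7684) theta=-1571/3610 (≈-0.4352)
After 5 (propagate distance d=34): x=-33509/1805 (≈-18.5645) theta=-1571/3610 (≈-0.4352)
After 6 (thin lens f=-54): x=-33509/1805 (≈-18.5645) theta=-37963/48735 (≈-0.7790)
After 7 (propagate distance d=33): x=-719174/16245 (≈-44.2705) theta=-37963/48735 (≈-0.7790)
After 8 (thin lens f=-55): x=-719174/16245 (≈-44.2705) theta=-4245487/2680425 (≈-1.5839)
After 9 (propagate distance d=17 (to screen)): x=-190836989/2680425 (≈-71.1965) theta=-4245487/2680425 (≈-1.5839)
|theta_initial|=0.2000 |theta_final|=4245487/2680425 (≈1.5839) -> increased

Answer: yes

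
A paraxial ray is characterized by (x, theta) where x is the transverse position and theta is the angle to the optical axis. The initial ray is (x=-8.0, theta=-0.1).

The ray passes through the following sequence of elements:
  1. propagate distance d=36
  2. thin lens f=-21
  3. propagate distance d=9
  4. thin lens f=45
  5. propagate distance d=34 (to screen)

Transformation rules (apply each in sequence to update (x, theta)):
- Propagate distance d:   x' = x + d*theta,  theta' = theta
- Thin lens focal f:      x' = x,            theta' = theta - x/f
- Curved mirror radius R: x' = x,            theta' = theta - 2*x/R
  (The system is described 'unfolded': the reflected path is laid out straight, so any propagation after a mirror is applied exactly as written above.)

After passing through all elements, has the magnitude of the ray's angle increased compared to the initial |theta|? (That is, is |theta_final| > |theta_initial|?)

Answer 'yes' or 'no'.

Answer: yes

Derivation:
Initial: x=-8.0000 theta=-0.1000
After 1 (propagate distance d=36): x=-11.6000 theta=-0.1000
After 2 (thin lens f=-21): x=-11.6000 theta=-137/210 (≈-0.6524)
After 3 (propagate distance d=9): x=-1223/70 (≈-17.4714) theta=-137/210 (≈-0.6524)
After 4 (thin lens f=45): x=-1223/70 (≈-17.4714) theta=-416/1575 (≈-0.2641)
After 5 (propagate distance d=34 (to screen)): x=-83323/3150 (≈-26.4517) theta=-416/1575 (≈-0.2641)
|theta_initial|=0.1000 |theta_final|=416/1575 (≈0.2641) -> increased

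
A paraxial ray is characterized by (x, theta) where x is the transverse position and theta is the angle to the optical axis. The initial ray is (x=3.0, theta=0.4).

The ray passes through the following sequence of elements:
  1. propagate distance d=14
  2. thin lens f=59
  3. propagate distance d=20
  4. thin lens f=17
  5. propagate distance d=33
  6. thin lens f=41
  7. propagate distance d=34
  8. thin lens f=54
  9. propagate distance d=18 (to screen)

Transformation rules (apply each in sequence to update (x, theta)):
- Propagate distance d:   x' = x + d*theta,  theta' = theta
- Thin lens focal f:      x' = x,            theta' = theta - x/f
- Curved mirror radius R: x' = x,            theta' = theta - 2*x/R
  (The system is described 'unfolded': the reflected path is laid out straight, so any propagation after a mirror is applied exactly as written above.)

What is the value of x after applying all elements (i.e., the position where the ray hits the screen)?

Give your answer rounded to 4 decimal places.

Answer: -20.9369

Derivation:
Initial: x=3.0000 theta=0.4000
After 1 (propagate distance d=14): x=8.6000 theta=0.4000
After 2 (thin lens f=59): x=8.6000 theta=15/59 (≈0.2542)
After 3 (propagate distance d=20): x=4037/295 (≈13.6847) theta=15/59 (≈0.2542)
After 4 (thin lens f=17): x=4037/295 (≈13.6847) theta=-2762/5015 (≈-0.5507)
After 5 (propagate distance d=33): x=-22517/5015 (≈-4.4899) theta=-2762/5015 (≈-0.5507)
After 6 (thin lens f=41): x=-22517/5015 (≈-4.4899) theta=-18145/41123 (≈-0.4412)
After 7 (propagate distance d=34): x=-4007847/205615 (≈-19.4920) theta=-18145/41123 (≈-0.4412)
After 8 (thin lens f=54): x=-4007847/205615 (≈-19.4920) theta=-297101/3701070 (≈-0.0803)
After 9 (propagate distance d=18 (to screen)): x=-4304948/205615 (≈-20.9369) theta=-297101/3701070 (≈-0.0803)
Rounded to 4 decimal places: x = -20.9369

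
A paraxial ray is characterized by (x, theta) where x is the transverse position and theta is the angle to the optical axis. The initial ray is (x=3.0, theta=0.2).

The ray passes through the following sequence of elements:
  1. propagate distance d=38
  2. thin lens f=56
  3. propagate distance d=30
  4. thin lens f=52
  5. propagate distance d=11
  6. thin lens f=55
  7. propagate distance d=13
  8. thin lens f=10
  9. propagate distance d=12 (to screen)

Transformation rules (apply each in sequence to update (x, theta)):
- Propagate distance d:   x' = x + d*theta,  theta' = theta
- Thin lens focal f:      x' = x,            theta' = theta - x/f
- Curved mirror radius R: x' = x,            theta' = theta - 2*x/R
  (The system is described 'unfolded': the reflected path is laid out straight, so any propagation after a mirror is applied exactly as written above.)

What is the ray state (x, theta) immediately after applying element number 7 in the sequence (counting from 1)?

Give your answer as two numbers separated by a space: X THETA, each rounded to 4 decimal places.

Initial: x=3.0000 theta=0.2000
After 1 (propagate distance d=38): x=10.6000 theta=0.2000
After 2 (thin lens f=56): x=10.6000 theta=3/280 (≈0.0107)
After 3 (propagate distance d=30): x=1529/140 (≈10.9214) theta=3/280 (≈0.0107)
After 4 (thin lens f=52): x=1529/140 (≈10.9214) theta=-1451/7280 (≈-0.1993)
After 5 (propagate distance d=11): x=63547/7280 (≈8.7290) theta=-1451/7280 (≈-0.1993)
After 6 (thin lens f=55): x=63547/7280 (≈8.7290) theta=-1629/4550 (≈-0.3580)
After 7 (propagate distance d=13): x=148319/36400 (≈4.0747) theta=-1629/4550 (≈-0.3580)
Rounded to 4 decimal places: x = 4.0747, theta = -0.3580

Answer: 4.0747 -0.3580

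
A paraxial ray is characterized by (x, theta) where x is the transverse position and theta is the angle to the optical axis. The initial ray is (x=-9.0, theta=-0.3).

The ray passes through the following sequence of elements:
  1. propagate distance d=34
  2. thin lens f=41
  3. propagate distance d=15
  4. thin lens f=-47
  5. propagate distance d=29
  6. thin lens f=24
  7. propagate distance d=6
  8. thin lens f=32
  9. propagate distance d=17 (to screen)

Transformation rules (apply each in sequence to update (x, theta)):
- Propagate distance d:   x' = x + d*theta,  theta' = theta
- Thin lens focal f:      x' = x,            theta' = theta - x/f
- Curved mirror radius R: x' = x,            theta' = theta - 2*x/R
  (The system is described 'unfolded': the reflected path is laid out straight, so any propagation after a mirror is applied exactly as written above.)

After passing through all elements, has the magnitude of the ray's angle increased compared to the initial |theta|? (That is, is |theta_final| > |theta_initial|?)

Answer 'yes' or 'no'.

Answer: yes

Derivation:
Initial: x=-9.0000 theta=-0.3000
After 1 (propagate distance d=34): x=-19.2000 theta=-0.3000
After 2 (thin lens f=41): x=-19.2000 theta=69/410 (≈0.1683)
After 3 (propagate distance d=15): x=-6837/410 (≈-16.6756) theta=69/410 (≈0.1683)
After 4 (thin lens f=-47): x=-6837/410 (≈-16.6756) theta=-1797/9635 (≈-0.1865)
After 5 (propagate distance d=29): x=-85113/3854 (≈-22.0843) theta=-1797/9635 (≈-0.1865)
After 6 (thin lens f=24): x=-85113/3854 (≈-22.0843) theta=113103/154160 (≈0.7337)
After 7 (propagate distance d=6): x=-1362951/77080 (≈-17.6823) theta=113103/154160 (≈0.7337)
After 8 (thin lens f=32): x=-1362951/77080 (≈-17.6823) theta=3172599/2466560 (≈1.2862)
After 9 (propagate distance d=17 (to screen)): x=10319751/2466560 (≈4.1839) theta=3172599/2466560 (≈1.2862)
|theta_initial|=0.3000 |theta_final|=3172599/2466560 (≈1.2862) -> increased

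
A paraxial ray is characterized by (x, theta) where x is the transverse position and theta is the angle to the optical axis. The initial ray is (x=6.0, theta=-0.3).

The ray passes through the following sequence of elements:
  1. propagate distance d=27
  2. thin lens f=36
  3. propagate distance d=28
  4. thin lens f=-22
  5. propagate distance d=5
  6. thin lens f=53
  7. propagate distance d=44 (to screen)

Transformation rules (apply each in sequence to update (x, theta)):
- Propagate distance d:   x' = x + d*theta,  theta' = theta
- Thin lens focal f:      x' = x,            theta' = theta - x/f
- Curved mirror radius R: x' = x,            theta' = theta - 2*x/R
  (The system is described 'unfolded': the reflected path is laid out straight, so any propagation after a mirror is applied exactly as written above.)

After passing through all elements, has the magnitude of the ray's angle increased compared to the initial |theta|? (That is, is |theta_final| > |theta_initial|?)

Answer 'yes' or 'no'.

Answer: yes

Derivation:
Initial: x=6.0000 theta=-0.3000
After 1 (propagate distance d=27): x=-2.1000 theta=-0.3000
After 2 (thin lens f=36): x=-2.1000 theta=-29/120 (≈-0.2417)
After 3 (propagate distance d=28): x=-133/15 (≈-8.8667) theta=-29/120 (≈-0.2417)
After 4 (thin lens f=-22): x=-133/15 (≈-8.8667) theta=-851/1320 (≈-0.6447)
After 5 (propagate distance d=5): x=-15959/1320 (≈-12.0902) theta=-851/1320 (≈-0.6447)
After 6 (thin lens f=53): x=-15959/1320 (≈-12.0902) theta=-3643/8745 (≈-0.4166)
After 7 (propagate distance d=44 (to screen)): x=-2128163/69960 (≈-30.4197) theta=-3643/8745 (≈-0.4166)
|theta_initial|=0.3000 |theta_final|=3643/8745 (≈0.4166) -> increased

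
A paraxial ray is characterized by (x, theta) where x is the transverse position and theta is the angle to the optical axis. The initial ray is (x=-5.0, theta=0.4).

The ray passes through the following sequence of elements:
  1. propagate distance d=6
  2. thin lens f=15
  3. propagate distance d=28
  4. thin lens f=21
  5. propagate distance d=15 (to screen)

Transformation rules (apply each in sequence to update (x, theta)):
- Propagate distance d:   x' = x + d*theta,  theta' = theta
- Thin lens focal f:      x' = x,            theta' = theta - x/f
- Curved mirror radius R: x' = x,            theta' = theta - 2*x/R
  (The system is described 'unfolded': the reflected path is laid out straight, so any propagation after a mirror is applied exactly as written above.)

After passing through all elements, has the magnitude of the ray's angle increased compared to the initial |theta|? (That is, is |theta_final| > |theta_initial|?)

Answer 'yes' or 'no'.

Initial: x=-5.0000 theta=0.4000
After 1 (propagate distance d=6): x=-2.6000 theta=0.4000
After 2 (thin lens f=15): x=-2.6000 theta=43/75 (≈0.5733)
After 3 (propagate distance d=28): x=1009/75 (≈13.4533) theta=43/75 (≈0.5733)
After 4 (thin lens f=21): x=1009/75 (≈13.4533) theta=-106/1575 (≈-0.0673)
After 5 (propagate distance d=15 (to screen)): x=6533/525 (≈12.4438) theta=-106/1575 (≈-0.0673)
|theta_initial|=0.4000 |theta_final|=106/1575 (≈0.0673) -> not increased

Answer: no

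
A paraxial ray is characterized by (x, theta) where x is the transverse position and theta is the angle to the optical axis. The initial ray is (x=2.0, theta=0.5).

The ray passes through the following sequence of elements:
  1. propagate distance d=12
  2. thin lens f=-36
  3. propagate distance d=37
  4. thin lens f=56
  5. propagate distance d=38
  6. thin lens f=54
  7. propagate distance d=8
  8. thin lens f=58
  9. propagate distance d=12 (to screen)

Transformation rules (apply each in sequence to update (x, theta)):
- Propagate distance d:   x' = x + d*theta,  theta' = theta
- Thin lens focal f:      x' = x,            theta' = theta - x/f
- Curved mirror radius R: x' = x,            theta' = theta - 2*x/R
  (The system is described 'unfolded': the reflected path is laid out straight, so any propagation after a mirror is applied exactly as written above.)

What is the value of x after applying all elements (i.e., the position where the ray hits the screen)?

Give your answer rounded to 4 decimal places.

Initial: x=2.0000 theta=0.5000
After 1 (propagate distance d=12): x=8.0000 theta=0.5000
After 2 (thin lens f=-36): x=8.0000 theta=13/18 (≈0.7222)
After 3 (propagate distance d=37): x=625/18 (≈34.7222) theta=13/18 (≈0.7222)
After 4 (thin lens f=56): x=625/18 (≈34.7222) theta=103/1008 (≈0.1022)
After 5 (propagate distance d=38): x=19457/504 (≈38.6052) theta=103/1008 (≈0.1022)
After 6 (thin lens f=54): x=19457/504 (≈38.6052) theta=-4169/6804 (≈-0.6127)
After 7 (propagate distance d=8): x=458635/13608 (≈33.7033) theta=-4169/6804 (≈-0.6127)
After 8 (thin lens f=58): x=458635/13608 (≈33.7033) theta=-32491/27216 (≈-1.1938)
After 9 (propagate distance d=12 (to screen)): x=263689/13608 (≈19.3775) theta=-32491/27216 (≈-1.1938)
Rounded to 4 decimal places: x = 19.3775

Answer: 19.3775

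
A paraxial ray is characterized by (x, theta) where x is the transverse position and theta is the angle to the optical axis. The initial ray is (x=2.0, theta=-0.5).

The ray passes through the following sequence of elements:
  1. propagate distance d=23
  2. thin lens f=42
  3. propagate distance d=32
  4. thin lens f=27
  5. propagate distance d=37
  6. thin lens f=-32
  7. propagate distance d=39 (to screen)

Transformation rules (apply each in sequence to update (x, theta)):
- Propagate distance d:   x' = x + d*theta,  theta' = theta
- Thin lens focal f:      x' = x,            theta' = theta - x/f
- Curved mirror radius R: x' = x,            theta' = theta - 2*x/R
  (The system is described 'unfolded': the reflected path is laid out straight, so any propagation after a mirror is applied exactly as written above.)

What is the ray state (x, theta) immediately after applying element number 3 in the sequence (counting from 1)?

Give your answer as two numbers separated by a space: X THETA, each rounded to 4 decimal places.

Initial: x=2.0000 theta=-0.5000
After 1 (propagate distance d=23): x=-9.5000 theta=-0.5000
After 2 (thin lens f=42): x=-9.5000 theta=-23/84 (≈-0.2738)
After 3 (propagate distance d=32): x=-767/42 (≈-18.2619) theta=-23/84 (≈-0.2738)
Rounded to 4 decimal places: x = -18.2619, theta = -0.2738

Answer: -18.2619 -0.2738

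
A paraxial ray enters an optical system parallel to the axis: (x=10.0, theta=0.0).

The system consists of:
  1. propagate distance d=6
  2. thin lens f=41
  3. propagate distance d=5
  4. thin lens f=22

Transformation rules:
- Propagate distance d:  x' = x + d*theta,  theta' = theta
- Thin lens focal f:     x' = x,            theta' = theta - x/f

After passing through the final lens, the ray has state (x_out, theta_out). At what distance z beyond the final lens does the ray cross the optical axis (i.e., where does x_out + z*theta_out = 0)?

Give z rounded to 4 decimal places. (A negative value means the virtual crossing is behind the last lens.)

Initial: x=10.0000 theta=0.0000
After 1 (propagate distance d=6): x=10.0000 theta=0.0000
After 2 (thin lens f=41): x=10.0000 theta=-10/41 (≈-0.2439)
After 3 (propagate distance d=5): x=360/41 (≈8.7805) theta=-10/41 (≈-0.2439)
After 4 (thin lens f=22): x=360/41 (≈8.7805) theta=-290/451 (≈-0.6430)
z_focus = -x_out/theta_out = -(360/41)/(-290/451) = 396/29 ≈ 13.6552
Rounded to 4 decimal places: z = 13.6552

Answer: 13.6552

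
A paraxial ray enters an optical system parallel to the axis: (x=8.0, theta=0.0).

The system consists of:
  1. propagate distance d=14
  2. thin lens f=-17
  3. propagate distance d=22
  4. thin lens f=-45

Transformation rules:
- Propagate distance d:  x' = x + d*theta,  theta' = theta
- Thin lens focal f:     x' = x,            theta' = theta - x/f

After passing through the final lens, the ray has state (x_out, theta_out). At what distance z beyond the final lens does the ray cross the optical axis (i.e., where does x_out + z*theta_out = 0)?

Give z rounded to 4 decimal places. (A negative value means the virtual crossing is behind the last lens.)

Answer: -20.8929

Derivation:
Initial: x=8.0000 theta=0.0000
After 1 (propagate distance d=14): x=8.0000 theta=0.0000
After 2 (thin lens f=-17): x=8.0000 theta=8/17 (≈0.4706)
After 3 (propagate distance d=22): x=312/17 (≈18.3529) theta=8/17 (≈0.4706)
After 4 (thin lens f=-45): x=312/17 (≈18.3529) theta=224/255 (≈0.8784)
z_focus = -x_out/theta_out = -(312/17)/(224/255) = -585/28 ≈ -20.8929
Rounded to 4 decimal places: z = -20.8929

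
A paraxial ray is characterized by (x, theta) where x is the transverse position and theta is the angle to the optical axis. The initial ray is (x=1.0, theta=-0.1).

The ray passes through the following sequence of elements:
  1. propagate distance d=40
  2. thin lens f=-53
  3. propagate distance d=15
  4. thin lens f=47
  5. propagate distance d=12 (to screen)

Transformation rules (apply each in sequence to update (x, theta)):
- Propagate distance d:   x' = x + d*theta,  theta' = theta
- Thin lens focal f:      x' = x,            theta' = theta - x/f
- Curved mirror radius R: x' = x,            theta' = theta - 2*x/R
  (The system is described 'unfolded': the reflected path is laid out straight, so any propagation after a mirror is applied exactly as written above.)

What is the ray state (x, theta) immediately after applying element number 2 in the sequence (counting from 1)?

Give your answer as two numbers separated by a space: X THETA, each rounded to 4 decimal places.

Answer: -3.0000 -0.1566

Derivation:
Initial: x=1.0000 theta=-0.1000
After 1 (propagate distance d=40): x=-3.0000 theta=-0.1000
After 2 (thin lens f=-53): x=-3.0000 theta=-83/530 (≈-0.1566)
Rounded to 4 decimal places: x = -3.0000, theta = -0.1566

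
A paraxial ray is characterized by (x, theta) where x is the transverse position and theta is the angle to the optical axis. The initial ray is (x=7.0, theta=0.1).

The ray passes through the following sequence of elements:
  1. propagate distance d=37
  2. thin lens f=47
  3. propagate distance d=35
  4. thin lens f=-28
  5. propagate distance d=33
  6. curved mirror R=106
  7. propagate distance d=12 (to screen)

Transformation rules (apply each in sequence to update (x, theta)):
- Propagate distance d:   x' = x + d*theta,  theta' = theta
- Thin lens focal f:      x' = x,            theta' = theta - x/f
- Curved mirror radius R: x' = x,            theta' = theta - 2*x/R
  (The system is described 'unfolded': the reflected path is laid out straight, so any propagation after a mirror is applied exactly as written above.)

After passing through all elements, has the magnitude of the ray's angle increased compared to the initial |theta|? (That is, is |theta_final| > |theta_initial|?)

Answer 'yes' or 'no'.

Initial: x=7.0000 theta=0.1000
After 1 (propagate distance d=37): x=10.7000 theta=0.1000
After 2 (thin lens f=47): x=10.7000 theta=-6/47 (≈-0.1277)
After 3 (propagate distance d=35): x=2929/470 (≈6.2319) theta=-6/47 (≈-0.1277)
After 4 (thin lens f=-28): x=2929/470 (≈6.2319) theta=1249/13160 (≈0.0949)
After 5 (propagate distance d=33): x=123229/13160 (≈9.3639) theta=1249/13160 (≈0.0949)
After 6 (curved mirror R=106): x=123229/13160 (≈9.3639) theta=-7129/87185 (≈-0.0818)
After 7 (propagate distance d=12 (to screen)): x=124399/14840 (≈8.3827) theta=-7129/87185 (≈-0.0818)
|theta_initial|=0.1000 |theta_final|=7129/87185 (≈0.0818) -> not increased

Answer: no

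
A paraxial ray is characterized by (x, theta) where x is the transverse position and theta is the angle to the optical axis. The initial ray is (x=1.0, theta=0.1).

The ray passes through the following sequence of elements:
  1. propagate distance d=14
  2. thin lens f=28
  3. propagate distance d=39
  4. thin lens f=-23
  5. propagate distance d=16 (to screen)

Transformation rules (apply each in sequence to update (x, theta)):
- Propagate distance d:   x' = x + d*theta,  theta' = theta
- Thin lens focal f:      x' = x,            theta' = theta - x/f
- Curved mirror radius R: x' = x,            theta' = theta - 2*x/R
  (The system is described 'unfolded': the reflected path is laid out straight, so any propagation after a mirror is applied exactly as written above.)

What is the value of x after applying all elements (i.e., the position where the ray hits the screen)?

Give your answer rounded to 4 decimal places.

Initial: x=1.0000 theta=0.1000
After 1 (propagate distance d=14): x=2.4000 theta=0.1000
After 2 (thin lens f=28): x=2.4000 theta=1/70 (≈0.0143)
After 3 (propagate distance d=39): x=207/70 (≈2.9571) theta=1/70 (≈0.0143)
After 4 (thin lens f=-23): x=207/70 (≈2.9571) theta=1/7 (≈0.1429)
After 5 (propagate distance d=16 (to screen)): x=367/70 (≈5.2429) theta=1/7 (≈0.1429)
Rounded to 4 decimal places: x = 5.2429

Answer: 5.2429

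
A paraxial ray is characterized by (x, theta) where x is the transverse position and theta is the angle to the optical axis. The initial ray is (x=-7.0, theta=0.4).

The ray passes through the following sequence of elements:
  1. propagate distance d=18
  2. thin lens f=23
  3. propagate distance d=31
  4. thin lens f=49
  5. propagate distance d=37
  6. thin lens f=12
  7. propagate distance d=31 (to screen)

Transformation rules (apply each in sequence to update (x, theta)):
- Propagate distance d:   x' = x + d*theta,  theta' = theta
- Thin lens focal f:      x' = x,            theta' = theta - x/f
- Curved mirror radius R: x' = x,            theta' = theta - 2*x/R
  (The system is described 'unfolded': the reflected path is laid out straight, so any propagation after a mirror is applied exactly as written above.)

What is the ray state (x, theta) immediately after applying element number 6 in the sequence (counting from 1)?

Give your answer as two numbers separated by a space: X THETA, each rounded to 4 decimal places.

Answer: 17.4980 -1.3185

Derivation:
Initial: x=-7.0000 theta=0.4000
After 1 (propagate distance d=18): x=0.2000 theta=0.4000
After 2 (thin lens f=23): x=0.2000 theta=9/23 (≈0.3913)
After 3 (propagate distance d=31): x=1418/115 (≈12.3304) theta=9/23 (≈0.3913)
After 4 (thin lens f=49): x=1418/115 (≈12.3304) theta=787/5635 (≈0.1397)
After 5 (propagate distance d=37): x=4287/245 (≈17.4980) theta=787/5635 (≈0.1397)
After 6 (thin lens f=12): x=4287/245 (≈17.4980) theta=-29719/22540 (≈-1.3185)
Rounded to 4 decimal places: x = 17.4980, theta = -1.3185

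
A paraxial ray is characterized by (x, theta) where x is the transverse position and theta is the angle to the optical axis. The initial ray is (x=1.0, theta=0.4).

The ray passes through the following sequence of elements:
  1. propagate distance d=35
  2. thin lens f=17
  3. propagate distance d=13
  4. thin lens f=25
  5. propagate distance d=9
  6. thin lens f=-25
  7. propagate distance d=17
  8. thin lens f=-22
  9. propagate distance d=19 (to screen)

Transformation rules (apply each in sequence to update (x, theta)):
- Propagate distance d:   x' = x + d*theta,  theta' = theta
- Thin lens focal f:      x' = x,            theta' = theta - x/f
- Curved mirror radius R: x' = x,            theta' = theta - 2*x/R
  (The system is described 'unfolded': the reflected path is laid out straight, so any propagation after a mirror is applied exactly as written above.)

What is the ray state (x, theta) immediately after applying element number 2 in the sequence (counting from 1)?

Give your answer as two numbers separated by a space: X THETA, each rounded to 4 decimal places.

Answer: 15.0000 -0.4824

Derivation:
Initial: x=1.0000 theta=0.4000
After 1 (propagate distance d=35): x=15.0000 theta=0.4000
After 2 (thin lens f=17): x=15.0000 theta=-41/85 (≈-0.4824)
Rounded to 4 decimal places: x = 15.0000, theta = -0.4824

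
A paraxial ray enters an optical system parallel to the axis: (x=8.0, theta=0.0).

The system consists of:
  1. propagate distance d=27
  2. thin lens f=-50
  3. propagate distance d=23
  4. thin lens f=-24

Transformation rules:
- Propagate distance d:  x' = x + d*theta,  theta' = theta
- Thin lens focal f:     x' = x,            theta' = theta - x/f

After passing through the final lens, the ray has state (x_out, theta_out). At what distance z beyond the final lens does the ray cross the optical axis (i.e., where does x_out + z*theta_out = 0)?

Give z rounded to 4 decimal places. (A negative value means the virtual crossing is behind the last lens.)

Initial: x=8.0000 theta=0.0000
After 1 (propagate distance d=27): x=8.0000 theta=0.0000
After 2 (thin lens f=-50): x=8.0000 theta=0.1600
After 3 (propagate distance d=23): x=11.6800 theta=0.1600
After 4 (thin lens f=-24): x=11.6800 theta=97/150 (≈0.6467)
z_focus = -x_out/theta_out = -(11.6800)/(97/150) = -1752/97 ≈ -18.0619
Rounded to 4 decimal places: z = -18.0619

Answer: -18.0619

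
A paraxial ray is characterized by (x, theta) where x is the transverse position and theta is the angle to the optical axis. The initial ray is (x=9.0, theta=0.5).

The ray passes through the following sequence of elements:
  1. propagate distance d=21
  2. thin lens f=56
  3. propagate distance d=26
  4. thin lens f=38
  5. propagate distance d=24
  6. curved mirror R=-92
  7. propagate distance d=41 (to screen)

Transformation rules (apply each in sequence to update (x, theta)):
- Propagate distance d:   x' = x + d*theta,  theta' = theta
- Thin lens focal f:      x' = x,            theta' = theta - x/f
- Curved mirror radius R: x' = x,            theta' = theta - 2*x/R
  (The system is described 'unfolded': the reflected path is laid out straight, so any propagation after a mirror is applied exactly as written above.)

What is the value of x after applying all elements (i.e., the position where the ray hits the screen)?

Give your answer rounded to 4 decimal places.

Initial: x=9.0000 theta=0.5000
After 1 (propagate distance d=21): x=19.5000 theta=0.5000
After 2 (thin lens f=56): x=19.5000 theta=17/112 (≈0.1518)
After 3 (propagate distance d=26): x=1313/56 (≈23.4464) theta=17/112 (≈0.1518)
After 4 (thin lens f=38): x=1313/56 (≈23.4464) theta=-495/1064 (≈-0.4652)
After 5 (propagate distance d=24): x=13067/1064 (≈12.2810) theta=-495/1064 (≈-0.4652)
After 6 (curved mirror R=-92): x=13067/1064 (≈12.2810) theta=-9703/48944 (≈-0.1982)
After 7 (propagate distance d=41 (to screen)): x=29037/6992 (≈4.1529) theta=-9703/48944 (≈-0.1982)
Rounded to 4 decimal places: x = 4.1529

Answer: 4.1529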